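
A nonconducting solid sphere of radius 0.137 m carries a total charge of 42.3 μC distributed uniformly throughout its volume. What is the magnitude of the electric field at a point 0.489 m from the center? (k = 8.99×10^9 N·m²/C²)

Symmetry ⇒ E = E(r) r̂. Gaussian sphere of radius r = 0.489 m (r > R, so the entire charge is enclosed).
Q_enc = 42.3 μC = 4.23e-5 C.
Applying ∮E·dA = Q_enc/ε₀ with Φ = E(4πr²):
E = k|Q_enc|/r² = (8.99×10^9)(4.23×10^-5)/(0.489)² = 1.59e6 N/C.

|E| = 1.59×10^6 N/C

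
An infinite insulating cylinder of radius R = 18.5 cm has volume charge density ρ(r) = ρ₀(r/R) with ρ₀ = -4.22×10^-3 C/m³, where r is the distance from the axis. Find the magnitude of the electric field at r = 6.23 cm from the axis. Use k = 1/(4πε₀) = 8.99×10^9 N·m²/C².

E ≈ 3.33e6 V/m

Coaxial Gaussian cylinder, radius r = 6.23 cm, length L (r < R).
λ_enc = ∫₀^r ρ(r')·2πr' dr' = (2πρ₀/R)·r^3/3 = -1.155×10^-5 C/m.
By Gauss's law (flux through the curved wall only), E·2πrL = λ_enc L/ε₀.
E = 2k|λ_enc|/r = 2(8.99×10^9)(1.155×10^-5)/(0.0623) = 3.33×10^6 N/C.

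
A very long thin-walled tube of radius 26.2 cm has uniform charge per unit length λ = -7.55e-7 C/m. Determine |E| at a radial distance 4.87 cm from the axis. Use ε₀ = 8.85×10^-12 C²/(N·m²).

|E| = 0 N/C

By cylindrical symmetry E is radial; use a coaxial Gaussian cylinder of radius 4.87 cm and length L (r < 26.2 cm, inside the shell).
No charge is enclosed, so Gauss's law gives E·2πrL = 0 ⇒ E = 0.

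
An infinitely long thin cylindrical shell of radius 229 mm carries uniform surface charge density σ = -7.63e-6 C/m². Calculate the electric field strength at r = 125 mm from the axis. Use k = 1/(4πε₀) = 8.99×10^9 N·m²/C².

|E| = 0 N/C

Coaxial Gaussian cylinder, radius r = 125 mm, length L (r < 229 mm, inside the shell).
No charge is enclosed, so Gauss's law gives E·2πrL = 0 ⇒ E = 0.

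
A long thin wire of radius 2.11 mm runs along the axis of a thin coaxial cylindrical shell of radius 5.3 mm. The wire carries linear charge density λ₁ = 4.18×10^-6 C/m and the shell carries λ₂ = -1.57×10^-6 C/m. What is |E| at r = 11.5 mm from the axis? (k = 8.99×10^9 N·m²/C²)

4.08×10^6 N/C

By cylindrical symmetry E is radial; use a coaxial Gaussian cylinder of radius 11.5 mm and length L (r > 5.3 mm, enclosing both).
λ_enc = λ₁ + λ₂ = (4.18e-6) + (-1.57×10^-6) = 2.61×10^-6 C/m.
By Gauss's law (flux through the curved wall only), E·2πrL = λ_enc L/ε₀.
E = 2k|λ_enc|/r = 2(8.99×10^9)(2.61×10^-6)/(0.0115) = 4.08×10^6 N/C.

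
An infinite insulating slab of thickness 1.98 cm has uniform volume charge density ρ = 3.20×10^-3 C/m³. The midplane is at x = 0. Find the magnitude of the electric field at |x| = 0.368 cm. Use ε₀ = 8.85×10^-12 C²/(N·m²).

|E| ≈ 1.33e6 N/C

By symmetry E is perpendicular to the slab. A Gaussian pillbox from −0.368 cm to +0.368 cm (face area A) lies entirely within the slab.
Q_enc = ρ·(2x)·A and flux = 2EA, so 2EA = 2ρxA/ε₀ ⇒ E = |ρ|x/ε₀.
E = (3.20×10^-3)(0.00368)/(8.85×10^-12) = 1.33×10^6 N/C.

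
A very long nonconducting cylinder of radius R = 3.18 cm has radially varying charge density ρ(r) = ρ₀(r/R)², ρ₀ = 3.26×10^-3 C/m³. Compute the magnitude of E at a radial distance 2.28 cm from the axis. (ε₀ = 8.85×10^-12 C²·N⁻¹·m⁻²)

By cylindrical symmetry E is radial; use a coaxial Gaussian cylinder of radius 2.28 cm and length L (r < R).
Integrating ρ over the cross-section to radius r: λ_enc = (2πρ₀/R²) ∫₀^r r'^3 dr' = 2πρ₀ r^4/(4·R²) = 1.368×10^-6 C/m.
Gauss's law: E·2πrL = λ_enc L/ε₀.
E = |λ_enc|/(2πε₀r) = (1.368×10^-6)/(2π·8.85×10^-12·0.0228) = 1.08×10^6 N/C.

1.08×10^6 N/C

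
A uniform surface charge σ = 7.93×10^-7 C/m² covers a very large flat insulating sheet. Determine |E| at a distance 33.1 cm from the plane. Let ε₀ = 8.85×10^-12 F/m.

E = 4.48×10^4 N/C

By planar symmetry E is perpendicular to the sheet and uniform; use a Gaussian pillbox with flat faces of area A on each side of the sheet.
Only the two end caps contribute flux: Φ = 2EA. With Q_enc = σA, Gauss's law gives E = |σ|/(2ε₀).
E = |σ|/(2ε₀) = (7.93×10^-7)/(2·8.85×10^-12) = 4.48e4 N/C.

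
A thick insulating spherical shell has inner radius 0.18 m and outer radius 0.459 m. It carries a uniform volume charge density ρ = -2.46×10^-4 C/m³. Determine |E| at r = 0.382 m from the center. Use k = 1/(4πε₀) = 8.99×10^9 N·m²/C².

|E| = 3.17×10^6 N/C

Take a concentric spherical Gaussian surface of radius r = 0.382 m (within the shell material, 0.18 m < r < 0.459 m).
Enclosed charge is the volume from a to r: Q_enc = (4π/3)ρ(r³ − a³) = -5.143×10^-5 C.
Since E is radial and uniform over the Gaussian sphere, Φ = E·4πr² = Q_enc/ε₀.
E = k|Q_enc|/r² = (8.99×10^9)(5.143×10^-5)/(0.382)² = 3.17e6 N/C.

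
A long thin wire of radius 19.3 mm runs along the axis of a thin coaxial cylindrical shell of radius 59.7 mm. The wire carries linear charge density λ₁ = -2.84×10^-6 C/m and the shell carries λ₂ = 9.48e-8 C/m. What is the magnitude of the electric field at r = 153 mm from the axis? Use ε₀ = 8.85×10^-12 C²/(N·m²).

Take a coaxial cylindrical Gaussian surface of radius r = 153 mm and length L (r > 59.7 mm, enclosing both).
λ_enc = λ₁ + λ₂ = (-2.84×10^-6) + (9.48×10^-8) = -2.745e-6 C/m.
Gauss's law: E·2πrL = λ_enc L/ε₀.
E = |λ_enc|/(2πε₀r) = (2.745×10^-6)/(2π·8.85×10^-12·0.153) = 3.23×10^5 N/C.

3.23e5 N/C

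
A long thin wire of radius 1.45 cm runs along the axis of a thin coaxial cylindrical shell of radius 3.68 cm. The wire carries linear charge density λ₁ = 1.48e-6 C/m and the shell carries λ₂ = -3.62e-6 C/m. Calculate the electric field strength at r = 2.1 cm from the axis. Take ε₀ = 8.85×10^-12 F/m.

E = 1.27×10^6 N/C

Coaxial Gaussian cylinder, radius r = 2.1 cm, length L (between the conductors, 1.45 cm < r < 3.68 cm).
The shell at 3.68 cm lies outside the Gaussian surface, so λ_enc = λ₁ = 1.48×10^-6 C/m.
Applying ∮E·dA = Q_enc/ε₀ with the end caps contributing no flux:
E = |λ_enc|/(2πε₀r) = (1.48e-6)/(2π·8.85×10^-12·0.021) = 1.27e6 N/C.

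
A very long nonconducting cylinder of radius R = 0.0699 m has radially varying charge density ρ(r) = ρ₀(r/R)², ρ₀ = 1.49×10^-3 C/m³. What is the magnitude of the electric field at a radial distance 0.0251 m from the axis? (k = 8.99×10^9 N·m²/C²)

Coaxial Gaussian cylinder, radius r = 0.0251 m, length L (r < R).
Integrating ρ over the cross-section to radius r: λ_enc = (2πρ₀/R²) ∫₀^r r'^3 dr' = 2πρ₀ r^4/(4·R²) = 1.901e-7 C/m.
Since E is radial and uniform over the curved surface, Φ = E·2πrL = Q_enc/ε₀ = λ_enc L/ε₀.
E = 2k|λ_enc|/r = 2(8.99×10^9)(1.901×10^-7)/(0.0251) = 1.36×10^5 N/C.

1.36×10^5 V/m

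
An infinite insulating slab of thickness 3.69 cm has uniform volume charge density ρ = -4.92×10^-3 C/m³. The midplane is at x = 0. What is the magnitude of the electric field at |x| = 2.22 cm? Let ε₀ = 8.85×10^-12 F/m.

The point |x| = 2.22 cm lies outside the slab (half-thickness 0.01845 m). A symmetric pillbox spanning the full slab encloses Q_enc = ρ·d·A.
Flux = 2EA ⇒ E = |ρ|d/(2ε₀), independent of distance outside.
E = (4.92×10^-3)(0.0369)/(2·8.85×10^-12) = 1.03×10^7 N/C.

|E| = 1.03×10^7 N/C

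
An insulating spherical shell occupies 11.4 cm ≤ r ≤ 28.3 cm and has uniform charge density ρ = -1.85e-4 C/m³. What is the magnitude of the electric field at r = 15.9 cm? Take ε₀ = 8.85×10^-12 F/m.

By spherical symmetry E is radial; choose a Gaussian sphere of radius r = 15.9 cm (within the shell material, 11.4 cm < r < 28.3 cm).
Only the shell between 11.4 cm and r is enclosed: Q_enc = ρ·(4π/3)(r³ − a³) = (-1.85×10^-4)·(4π/3)·((0.159)³ − (0.114)³) = -1.967×10^-6 C.
By Gauss's law, ∮E·dA = E·4πr² = Q_enc/ε₀.
E = |Q_enc|/(4πε₀r²) = (1.967e-6)/(4π·8.85×10^-12·(0.159)²) = 7.00e5 N/C.

E = 7.00×10^5 V/m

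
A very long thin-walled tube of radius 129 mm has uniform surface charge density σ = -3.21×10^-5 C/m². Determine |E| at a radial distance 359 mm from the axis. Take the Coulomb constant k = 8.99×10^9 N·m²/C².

Choose a coaxial cylinder of radius r = 359 mm (arbitrary length L) as the Gaussian surface (r > 129 mm).
The whole shell is enclosed: λ_enc = σ·2πR = (-3.21×10^-5)·2π·(0.129) = -2.602×10^-5 C/m.
By Gauss's law (flux through the curved wall only), E·2πrL = λ_enc L/ε₀.
E = 2k|λ_enc|/r = 2(8.99×10^9)(2.602×10^-5)/(0.359) = 1.30×10^6 N/C.

|E| ≈ 1.30e6 N/C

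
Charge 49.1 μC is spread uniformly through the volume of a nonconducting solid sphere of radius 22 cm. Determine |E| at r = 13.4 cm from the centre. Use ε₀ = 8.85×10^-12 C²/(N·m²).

Symmetry ⇒ E = E(r) r̂. Gaussian sphere of radius r = 13.4 cm (r < R).
For a uniform sphere the enclosed fraction is (r/R)³, so Q_enc = (49.1 μC)(0.134/0.22)³ = 1.11×10^-5 C.
Gauss's law: E·4πr² = Q_enc/ε₀.
E = |Q_enc|/(4πε₀r²) = (1.11×10^-5)/(4π·8.85×10^-12·(0.134)²) = 5.56×10^6 N/C.

E = 5.56×10^6 N/C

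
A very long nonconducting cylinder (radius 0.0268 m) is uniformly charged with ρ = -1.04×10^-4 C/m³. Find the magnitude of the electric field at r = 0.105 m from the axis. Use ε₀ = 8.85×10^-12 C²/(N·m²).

Take a coaxial cylindrical Gaussian surface of radius r = 0.105 m and length L (r > 0.0268 m, full cross-section enclosed).
λ_enc = ρ·πR² = (-1.04e-4)π(0.0268)² = -2.347×10^-7 C/m.
By Gauss's law (flux through the curved wall only), E·2πrL = λ_enc L/ε₀.
E = |λ_enc|/(2πε₀r) = (2.347e-7)/(2π·8.85×10^-12·0.105) = 4.02e4 N/C.

E ≈ 4.02e4 V/m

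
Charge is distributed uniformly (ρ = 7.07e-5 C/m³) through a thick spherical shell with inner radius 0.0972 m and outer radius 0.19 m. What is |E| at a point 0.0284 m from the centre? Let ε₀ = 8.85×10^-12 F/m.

E = 0

Symmetry ⇒ E = E(r) r̂. Gaussian sphere of radius r = 0.0284 m (r < 0.0972 m, inside the empty cavity).
No charge is enclosed, so by Gauss's law E·4πr² = 0 ⇒ E = 0.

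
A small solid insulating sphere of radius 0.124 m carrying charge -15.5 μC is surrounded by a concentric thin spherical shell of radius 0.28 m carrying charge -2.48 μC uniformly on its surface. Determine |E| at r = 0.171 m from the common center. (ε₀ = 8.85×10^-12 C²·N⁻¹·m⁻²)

Use a concentric Gaussian sphere at r = 0.171 m (between the bodies, 0.124 m < r < 0.28 m).
Only the inner charge is enclosed; the outer shell contributes nothing inside itself. Q_enc = -15.5 μC = -1.55×10^-5 C.
Gauss's law: E·4πr² = Q_enc/ε₀.
E = |Q_enc|/(4πε₀r²) = (1.55e-5)/(4π·8.85×10^-12·(0.171)²) = 4.77×10^6 N/C.

|E| = 4.77e6 N/C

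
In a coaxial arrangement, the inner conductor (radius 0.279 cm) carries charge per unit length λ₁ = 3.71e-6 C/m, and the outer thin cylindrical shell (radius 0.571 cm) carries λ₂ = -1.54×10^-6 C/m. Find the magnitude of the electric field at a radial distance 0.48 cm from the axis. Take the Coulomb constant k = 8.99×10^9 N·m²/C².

Take a coaxial cylindrical Gaussian surface of radius r = 0.48 cm and length L (between the conductors, 0.279 cm < r < 0.571 cm).
The shell at 0.571 cm lies outside the Gaussian surface, so λ_enc = λ₁ = 3.71×10^-6 C/m.
Since E is radial and uniform over the curved surface, Φ = E·2πrL = Q_enc/ε₀ = λ_enc L/ε₀.
E = 2k|λ_enc|/r = 2(8.99×10^9)(3.71×10^-6)/(0.0048) = 1.39e7 N/C.

E = 1.39×10^7 V/m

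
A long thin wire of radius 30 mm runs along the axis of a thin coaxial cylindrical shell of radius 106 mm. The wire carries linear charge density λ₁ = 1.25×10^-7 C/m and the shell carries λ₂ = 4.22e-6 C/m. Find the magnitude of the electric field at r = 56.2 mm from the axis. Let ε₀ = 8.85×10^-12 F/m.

Coaxial Gaussian cylinder, radius r = 56.2 mm, length L (between the conductors, 30 mm < r < 106 mm).
Only the inner wire is enclosed; the outer shell contributes nothing inside itself. λ_enc = λ₁ = 1.25×10^-7 C/m.
Applying ∮E·dA = Q_enc/ε₀ with the end caps contributing no flux:
E = |λ_enc|/(2πε₀r) = (1.25×10^-7)/(2π·8.85×10^-12·0.0562) = 4.00×10^4 N/C.

E ≈ 4.00×10^4 N/C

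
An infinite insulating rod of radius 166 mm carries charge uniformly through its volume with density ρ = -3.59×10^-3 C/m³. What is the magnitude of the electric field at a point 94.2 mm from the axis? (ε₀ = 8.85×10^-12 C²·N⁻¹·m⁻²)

By cylindrical symmetry E is radial; use a coaxial Gaussian cylinder of radius 94.2 mm and length L (r < R).
Charge inside radius r per length L is ρ·πr²·L, so λ_enc = ρπr² = -1.001e-4 C/m.
Applying ∮E·dA = Q_enc/ε₀ with the end caps contributing no flux:
E = |λ_enc|/(2πε₀r) = (1.001e-4)/(2π·8.85×10^-12·0.0942) = 1.91e7 N/C.

1.91e7 N/C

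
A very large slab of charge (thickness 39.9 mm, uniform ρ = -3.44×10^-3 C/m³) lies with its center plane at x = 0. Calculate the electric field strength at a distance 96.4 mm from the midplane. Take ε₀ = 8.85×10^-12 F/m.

The point |x| = 96.4 mm lies outside the slab (half-thickness 0.01995 m). A symmetric pillbox spanning the full slab encloses Q_enc = ρ·d·A.
Flux = 2EA ⇒ E = |ρ|d/(2ε₀), independent of distance outside.
E = (3.44×10^-3)(0.0399)/(2·8.85×10^-12) = 7.75×10^6 N/C.

7.75e6 N/C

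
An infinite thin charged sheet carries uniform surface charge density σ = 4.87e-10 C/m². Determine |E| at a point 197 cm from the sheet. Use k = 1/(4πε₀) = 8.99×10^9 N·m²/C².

27.5 N/C

Choose a cylindrical pillbox piercing the sheet, end faces (area A) parallel to it.
Flux Φ = 2EA and Q_enc = σA, so 2EA = σA/ε₀ ⇒ E = |σ|/(2ε₀), independent of distance.
E = 2πk|σ| = 2π(8.99×10^9)(4.87×10^-10) = 27.5 N/C.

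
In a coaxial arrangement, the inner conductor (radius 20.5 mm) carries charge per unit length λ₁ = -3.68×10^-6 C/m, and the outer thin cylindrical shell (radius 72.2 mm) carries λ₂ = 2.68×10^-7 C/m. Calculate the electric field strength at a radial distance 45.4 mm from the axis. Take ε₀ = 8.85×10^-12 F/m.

E = 1.46e6 V/m

Choose a coaxial cylinder of radius r = 45.4 mm (arbitrary length L) as the Gaussian surface (between the conductors, 20.5 mm < r < 72.2 mm).
Only the inner wire is enclosed; the outer shell contributes nothing inside itself. λ_enc = λ₁ = -3.68×10^-6 C/m.
Gauss's law: E·2πrL = λ_enc L/ε₀.
E = |λ_enc|/(2πε₀r) = (3.68×10^-6)/(2π·8.85×10^-12·0.0454) = 1.46×10^6 N/C.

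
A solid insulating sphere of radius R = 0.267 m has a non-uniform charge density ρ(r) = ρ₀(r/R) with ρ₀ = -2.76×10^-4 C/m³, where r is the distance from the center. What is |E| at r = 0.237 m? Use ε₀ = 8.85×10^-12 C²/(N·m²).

Take a concentric spherical Gaussian surface of radius r = 0.237 m (r < R).
Integrate the density: Q_enc = 4π ∫₀^r ρ₀(r'/R)^1 r'² dr' = 4πρ₀ r^4/(4·R) = -1.025×10^-5 C.
By Gauss's law, ∮E·dA = E·4πr² = Q_enc/ε₀.
E = |Q_enc|/(4πε₀r²) = (1.025×10^-5)/(4π·8.85×10^-12·(0.237)²) = 1.64e6 N/C.

|E| ≈ 1.64×10^6 N/C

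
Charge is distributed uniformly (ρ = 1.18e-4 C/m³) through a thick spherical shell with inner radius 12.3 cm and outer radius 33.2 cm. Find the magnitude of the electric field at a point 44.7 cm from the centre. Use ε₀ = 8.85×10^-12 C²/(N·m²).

Symmetry ⇒ E = E(r) r̂. Gaussian sphere of radius r = 44.7 cm (r > 33.2 cm, enclosing the whole shell).
Q_enc = ρ·(4π/3)(b³ − a³) = (1.18×10^-4)·(4π/3)·((0.332)³ − (0.123)³) = 1.717e-5 C.
Gauss's law: E·4πr² = Q_enc/ε₀.
E = |Q_enc|/(4πε₀r²) = (1.717×10^-5)/(4π·8.85×10^-12·(0.447)²) = 7.73×10^5 N/C.

|E| = 7.73×10^5 N/C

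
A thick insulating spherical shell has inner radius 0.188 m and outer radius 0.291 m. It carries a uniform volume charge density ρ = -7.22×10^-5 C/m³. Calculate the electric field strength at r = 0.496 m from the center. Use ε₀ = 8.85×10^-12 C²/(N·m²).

E ≈ 1.99×10^5 N/C

Take a concentric spherical Gaussian surface of radius r = 0.496 m (r > 0.291 m, enclosing the whole shell).
Q_enc = ρ·(4π/3)(b³ − a³) = (-7.22×10^-5)·(4π/3)·((0.291)³ − (0.188)³) = -5.443×10^-6 C.
Applying ∮E·dA = Q_enc/ε₀ with Φ = E(4πr²):
E = |Q_enc|/(4πε₀r²) = (5.443×10^-6)/(4π·8.85×10^-12·(0.496)²) = 1.99×10^5 N/C.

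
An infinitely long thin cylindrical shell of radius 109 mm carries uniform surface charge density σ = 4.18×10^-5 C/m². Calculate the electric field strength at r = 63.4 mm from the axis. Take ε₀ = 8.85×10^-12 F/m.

Coaxial Gaussian cylinder, radius r = 63.4 mm, length L (r < 109 mm, inside the shell).
No charge is enclosed, so Gauss's law gives E·2πrL = 0 ⇒ E = 0.

E = 0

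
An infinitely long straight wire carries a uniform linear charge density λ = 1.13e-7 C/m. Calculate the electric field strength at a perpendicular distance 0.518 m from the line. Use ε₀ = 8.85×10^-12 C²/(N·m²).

By cylindrical symmetry E is radial; use a coaxial Gaussian cylinder of radius 0.518 m and length L.
Q_enc = λL, so λ_enc = 1.13×10^-7 C/m.
Since E is radial and uniform over the curved surface, Φ = E·2πrL = Q_enc/ε₀ = λ_enc L/ε₀.
E = |λ_enc|/(2πε₀r) = (1.13e-7)/(2π·8.85×10^-12·0.518) = 3.92×10^3 N/C.

|E| ≈ 3.92e3 N/C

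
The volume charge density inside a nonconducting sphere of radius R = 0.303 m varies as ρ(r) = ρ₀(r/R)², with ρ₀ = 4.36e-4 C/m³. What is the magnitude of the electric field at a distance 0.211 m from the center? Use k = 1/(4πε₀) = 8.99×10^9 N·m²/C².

E ≈ 1.01e6 V/m

By spherical symmetry E is radial; choose a Gaussian sphere of radius r = 0.211 m (r < R).
Q_enc = ∫₀^r ρ(r')·4πr'² dr' = (4πρ₀/R²) ∫₀^r r'^4 dr' = 4πρ₀ r^5/(5·R²) = 4.992e-6 C.
By Gauss's law, ∮E·dA = E·4πr² = Q_enc/ε₀.
E = k|Q_enc|/r² = (8.99×10^9)(4.992×10^-6)/(0.211)² = 1.01×10^6 N/C.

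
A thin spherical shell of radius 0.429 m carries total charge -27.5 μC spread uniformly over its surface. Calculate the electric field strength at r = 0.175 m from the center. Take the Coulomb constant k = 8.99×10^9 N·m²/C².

Use a concentric Gaussian sphere at r = 0.175 m (inside the shell, r < 0.429 m).
All the charge is outside the Gaussian surface: Q_enc = 0, hence E = 0 everywhere inside the shell.

|E| = 0 N/C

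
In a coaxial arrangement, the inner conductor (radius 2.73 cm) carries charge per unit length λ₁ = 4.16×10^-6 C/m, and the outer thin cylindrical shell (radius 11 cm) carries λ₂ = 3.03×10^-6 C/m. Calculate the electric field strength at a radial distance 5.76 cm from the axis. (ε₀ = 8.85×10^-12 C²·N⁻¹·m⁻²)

Coaxial Gaussian cylinder, radius r = 5.76 cm, length L (between the conductors, 2.73 cm < r < 11 cm).
Only the inner wire is enclosed; the outer shell contributes nothing inside itself. λ_enc = λ₁ = 4.16e-6 C/m.
Applying ∮E·dA = Q_enc/ε₀ with the end caps contributing no flux:
E = |λ_enc|/(2πε₀r) = (4.16×10^-6)/(2π·8.85×10^-12·0.0576) = 1.30×10^6 N/C.

E = 1.30×10^6 N/C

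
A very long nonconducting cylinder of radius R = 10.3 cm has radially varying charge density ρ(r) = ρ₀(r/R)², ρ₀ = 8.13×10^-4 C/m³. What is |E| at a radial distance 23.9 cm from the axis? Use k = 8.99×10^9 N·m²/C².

1.02×10^6 N/C

Take a coaxial cylindrical Gaussian surface of radius r = 23.9 cm and length L (r > R, full charge per length enclosed).
λ_enc = 2π ∫₀^R ρ₀(r'/R)^2 r' dr' = 2πρ₀R²/4 = 1.355e-5 C/m.
Since E is radial and uniform over the curved surface, Φ = E·2πrL = Q_enc/ε₀ = λ_enc L/ε₀.
E = 2k|λ_enc|/r = 2(8.99×10^9)(1.355e-5)/(0.239) = 1.02×10^6 N/C.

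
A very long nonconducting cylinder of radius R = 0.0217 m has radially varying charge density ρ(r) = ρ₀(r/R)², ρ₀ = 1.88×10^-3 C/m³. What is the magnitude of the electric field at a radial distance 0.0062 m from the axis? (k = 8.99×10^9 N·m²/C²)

E = 2.69e4 N/C

Take a coaxial cylindrical Gaussian surface of radius r = 0.0062 m and length L (r < R).
λ_enc = ∫₀^r ρ(r')·2πr' dr' = (2πρ₀/R²)·r^4/4 = 9.267×10^-9 C/m.
Applying ∮E·dA = Q_enc/ε₀ with the end caps contributing no flux:
E = 2k|λ_enc|/r = 2(8.99×10^9)(9.267×10^-9)/(0.0062) = 2.69e4 N/C.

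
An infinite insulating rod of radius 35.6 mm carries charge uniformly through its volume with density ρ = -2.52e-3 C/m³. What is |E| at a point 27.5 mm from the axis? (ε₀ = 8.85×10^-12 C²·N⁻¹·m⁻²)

Take a coaxial cylindrical Gaussian surface of radius r = 27.5 mm and length L (r < R).
Enclosed charge per unit length: λ_enc = ρ·πr² = (-2.52×10^-3)π(0.0275)² = -5.987e-6 C/m.
Applying ∮E·dA = Q_enc/ε₀ with the end caps contributing no flux:
E = |λ_enc|/(2πε₀r) = (5.987×10^-6)/(2π·8.85×10^-12·0.0275) = 3.92×10^6 N/C.

E = 3.92e6 N/C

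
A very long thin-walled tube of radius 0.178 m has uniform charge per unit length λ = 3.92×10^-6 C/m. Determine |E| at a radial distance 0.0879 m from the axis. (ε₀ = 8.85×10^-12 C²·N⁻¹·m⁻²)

Choose a coaxial cylinder of radius r = 0.0879 m (arbitrary length L) as the Gaussian surface (r < 0.178 m, inside the shell).
All the surface charge lies outside this cylinder: Q_enc = 0, hence E = 0.

|E| = 0 N/C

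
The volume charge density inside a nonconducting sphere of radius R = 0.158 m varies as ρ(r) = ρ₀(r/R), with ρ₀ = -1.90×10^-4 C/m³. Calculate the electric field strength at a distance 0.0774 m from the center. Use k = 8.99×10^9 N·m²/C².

|E| ≈ 2.03e5 N/C

By spherical symmetry E is radial; choose a Gaussian sphere of radius r = 0.0774 m (r < R).
Q_enc = ∫₀^r ρ(r')·4πr'² dr' = (4πρ₀/R) ∫₀^r r'^3 dr' = 4πρ₀ r^4/(4·R) = -1.356×10^-7 C.
Gauss's law: E·4πr² = Q_enc/ε₀.
E = k|Q_enc|/r² = (8.99×10^9)(1.356×10^-7)/(0.0774)² = 2.03×10^5 N/C.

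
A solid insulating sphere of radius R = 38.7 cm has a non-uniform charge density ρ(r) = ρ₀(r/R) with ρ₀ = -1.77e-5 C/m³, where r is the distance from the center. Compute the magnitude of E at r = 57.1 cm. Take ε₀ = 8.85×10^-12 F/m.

Symmetry ⇒ E = E(r) r̂. Gaussian sphere of radius r = 57.1 cm (r > R, all charge enclosed).
Q_enc = 4π ∫₀^R ρ₀(r'/R)^1 r'² dr' = 4πρ₀R³/4 = -3.223×10^-6 C.
By Gauss's law, ∮E·dA = E·4πr² = Q_enc/ε₀.
E = |Q_enc|/(4πε₀r²) = (3.223e-6)/(4π·8.85×10^-12·(0.571)²) = 8.89e4 N/C.

|E| = 8.89e4 N/C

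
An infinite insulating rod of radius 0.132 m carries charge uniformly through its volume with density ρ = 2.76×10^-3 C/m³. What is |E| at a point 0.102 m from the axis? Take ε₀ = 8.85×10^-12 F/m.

Choose a coaxial cylinder of radius r = 0.102 m (arbitrary length L) as the Gaussian surface (r < R).
Charge inside radius r per length L is ρ·πr²·L, so λ_enc = ρπr² = 9.021×10^-5 C/m.
Applying ∮E·dA = Q_enc/ε₀ with the end caps contributing no flux:
E = |λ_enc|/(2πε₀r) = (9.021×10^-5)/(2π·8.85×10^-12·0.102) = 1.59×10^7 N/C.

|E| ≈ 1.59e7 N/C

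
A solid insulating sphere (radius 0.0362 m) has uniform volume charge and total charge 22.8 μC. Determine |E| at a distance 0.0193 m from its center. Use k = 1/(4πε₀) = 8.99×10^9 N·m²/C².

By spherical symmetry E is radial; choose a Gaussian sphere of radius r = 0.0193 m (r < R).
Only the charge within r is enclosed: Q_enc = Q·(r/R)³ = (22.8 μC)·(0.0193 m/0.0362 m)³ = 3.455×10^-6 C.
By Gauss's law, ∮E·dA = E·4πr² = Q_enc/ε₀.
E = k|Q_enc|/r² = (8.99×10^9)(3.455e-6)/(0.0193)² = 8.34×10^7 N/C.

8.34×10^7 V/m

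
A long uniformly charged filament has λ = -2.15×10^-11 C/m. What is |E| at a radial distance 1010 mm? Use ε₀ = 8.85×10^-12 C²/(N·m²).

E ≈ 0.383 N/C

Coaxial Gaussian cylinder, radius r = 1010 mm, length L.
Q_enc = λL, so λ_enc = -2.15×10^-11 C/m.
Since E is radial and uniform over the curved surface, Φ = E·2πrL = Q_enc/ε₀ = λ_enc L/ε₀.
E = |λ_enc|/(2πε₀r) = (2.15e-11)/(2π·8.85×10^-12·1.01) = 0.383 N/C.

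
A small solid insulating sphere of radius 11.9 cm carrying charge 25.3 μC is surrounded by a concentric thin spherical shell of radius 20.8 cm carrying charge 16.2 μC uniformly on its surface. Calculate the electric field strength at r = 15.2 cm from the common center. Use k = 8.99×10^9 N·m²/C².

Use a concentric Gaussian sphere at r = 15.2 cm (between the bodies, 11.9 cm < r < 20.8 cm).
The shell at 20.8 cm lies outside the Gaussian surface, so Q_enc = 25.3 μC = 2.53e-5 C.
Applying ∮E·dA = Q_enc/ε₀ with Φ = E(4πr²):
E = k|Q_enc|/r² = (8.99×10^9)(2.53×10^-5)/(0.152)² = 9.84×10^6 N/C.

9.84e6 V/m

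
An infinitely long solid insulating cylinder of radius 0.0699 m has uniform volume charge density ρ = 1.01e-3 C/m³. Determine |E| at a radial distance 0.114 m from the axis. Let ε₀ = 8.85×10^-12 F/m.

Take a coaxial cylindrical Gaussian surface of radius r = 0.114 m and length L (r > 0.0699 m, full cross-section enclosed).
λ_enc = ρ·πR² = (1.01×10^-3)π(0.0699)² = 1.55×10^-5 C/m.
Applying ∮E·dA = Q_enc/ε₀ with the end caps contributing no flux:
E = |λ_enc|/(2πε₀r) = (1.55e-5)/(2π·8.85×10^-12·0.114) = 2.45×10^6 N/C.

E = 2.45e6 V/m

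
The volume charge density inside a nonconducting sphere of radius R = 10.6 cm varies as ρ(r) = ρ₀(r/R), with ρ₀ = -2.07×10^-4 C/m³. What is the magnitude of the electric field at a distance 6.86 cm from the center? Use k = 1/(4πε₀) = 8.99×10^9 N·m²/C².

Use a concentric Gaussian sphere at r = 6.86 cm (r < R).
Q_enc = ∫₀^r ρ(r')·4πr'² dr' = (4πρ₀/R) ∫₀^r r'^3 dr' = 4πρ₀ r^4/(4·R) = -1.359×10^-7 C.
Applying ∮E·dA = Q_enc/ε₀ with Φ = E(4πr²):
E = k|Q_enc|/r² = (8.99×10^9)(1.359×10^-7)/(0.0686)² = 2.60e5 N/C.

2.60e5 N/C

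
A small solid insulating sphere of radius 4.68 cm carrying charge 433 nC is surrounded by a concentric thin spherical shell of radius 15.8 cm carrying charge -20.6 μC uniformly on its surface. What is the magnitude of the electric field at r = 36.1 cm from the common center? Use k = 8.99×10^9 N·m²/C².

|E| ≈ 1.39×10^6 V/m

Take a concentric spherical Gaussian surface of radius r = 36.1 cm (r > 15.8 cm, enclosing both).
Q_enc = (433 nC) + (-20.6 μC) = -2.017×10^-5 C.
Since E is radial and uniform over the Gaussian sphere, Φ = E·4πr² = Q_enc/ε₀.
E = k|Q_enc|/r² = (8.99×10^9)(2.017e-5)/(0.361)² = 1.39×10^6 N/C.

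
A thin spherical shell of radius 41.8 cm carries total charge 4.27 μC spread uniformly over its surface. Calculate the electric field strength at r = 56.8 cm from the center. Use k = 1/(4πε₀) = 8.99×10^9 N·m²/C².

|E| ≈ 1.19e5 N/C

Use a concentric Gaussian sphere at r = 56.8 cm (r > 41.8 cm).
The entire shell is enclosed: Q_enc = 4.27e-6 C.
Since E is radial and uniform over the Gaussian sphere, Φ = E·4πr² = Q_enc/ε₀.
E = k|Q_enc|/r² = (8.99×10^9)(4.27×10^-6)/(0.568)² = 1.19×10^5 N/C.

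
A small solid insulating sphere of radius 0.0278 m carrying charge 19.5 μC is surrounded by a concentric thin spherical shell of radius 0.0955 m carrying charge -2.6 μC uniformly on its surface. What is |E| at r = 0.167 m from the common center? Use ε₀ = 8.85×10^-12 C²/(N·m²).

By spherical symmetry E is radial; choose a Gaussian sphere of radius r = 0.167 m (r > 0.0955 m, enclosing both).
Q_enc = (19.5 μC) + (-2.6 μC) = 1.69e-5 C.
Applying ∮E·dA = Q_enc/ε₀ with Φ = E(4πr²):
E = |Q_enc|/(4πε₀r²) = (1.69×10^-5)/(4π·8.85×10^-12·(0.167)²) = 5.45e6 N/C.

E ≈ 5.45×10^6 N/C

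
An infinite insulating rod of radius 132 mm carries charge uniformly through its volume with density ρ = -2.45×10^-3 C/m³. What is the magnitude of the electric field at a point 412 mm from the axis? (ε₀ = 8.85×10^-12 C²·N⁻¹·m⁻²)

Take a coaxial cylindrical Gaussian surface of radius r = 412 mm and length L (r > 132 mm, full cross-section enclosed).
λ_enc = ρ·πR² = (-2.45×10^-3)π(0.132)² = -1.341×10^-4 C/m.
Gauss's law: E·2πrL = λ_enc L/ε₀.
E = |λ_enc|/(2πε₀r) = (1.341e-4)/(2π·8.85×10^-12·0.412) = 5.85×10^6 N/C.

|E| ≈ 5.85×10^6 V/m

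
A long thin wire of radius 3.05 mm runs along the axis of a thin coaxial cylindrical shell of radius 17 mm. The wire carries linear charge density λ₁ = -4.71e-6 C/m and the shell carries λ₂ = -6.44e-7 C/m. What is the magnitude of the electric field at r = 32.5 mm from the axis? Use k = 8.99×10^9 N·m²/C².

By cylindrical symmetry E is radial; use a coaxial Gaussian cylinder of radius 32.5 mm and length L (r > 17 mm, enclosing both).
λ_enc = λ₁ + λ₂ = (-4.71e-6) + (-6.44e-7) = -5.354×10^-6 C/m.
Applying ∮E·dA = Q_enc/ε₀ with the end caps contributing no flux:
E = 2k|λ_enc|/r = 2(8.99×10^9)(5.354×10^-6)/(0.0325) = 2.96×10^6 N/C.

2.96×10^6 V/m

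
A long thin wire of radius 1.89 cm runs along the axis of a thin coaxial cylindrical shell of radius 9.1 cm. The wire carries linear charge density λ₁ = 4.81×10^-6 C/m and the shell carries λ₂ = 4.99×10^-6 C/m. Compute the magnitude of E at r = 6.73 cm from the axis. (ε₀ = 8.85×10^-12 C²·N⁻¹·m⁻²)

1.29×10^6 V/m

Take a coaxial cylindrical Gaussian surface of radius r = 6.73 cm and length L (between the conductors, 1.89 cm < r < 9.1 cm).
Only the inner wire is enclosed; the outer shell contributes nothing inside itself. λ_enc = λ₁ = 4.81×10^-6 C/m.
Applying ∮E·dA = Q_enc/ε₀ with the end caps contributing no flux:
E = |λ_enc|/(2πε₀r) = (4.81×10^-6)/(2π·8.85×10^-12·0.0673) = 1.29e6 N/C.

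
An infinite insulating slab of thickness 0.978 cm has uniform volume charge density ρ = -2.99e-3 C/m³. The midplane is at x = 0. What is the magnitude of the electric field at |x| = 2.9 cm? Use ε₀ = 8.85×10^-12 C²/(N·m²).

|E| = 1.65e6 N/C

The point |x| = 2.9 cm lies outside the slab (half-thickness 0.00489 m). A symmetric pillbox spanning the full slab encloses Q_enc = ρ·d·A.
Flux = 2EA ⇒ E = |ρ|d/(2ε₀), independent of distance outside.
E = (2.99×10^-3)(0.00978)/(2·8.85×10^-12) = 1.65e6 N/C.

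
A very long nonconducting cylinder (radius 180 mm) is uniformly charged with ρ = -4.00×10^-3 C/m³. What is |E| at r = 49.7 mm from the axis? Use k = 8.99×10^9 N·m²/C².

1.12×10^7 N/C

Coaxial Gaussian cylinder, radius r = 49.7 mm, length L (r < R).
Enclosed charge per unit length: λ_enc = ρ·πr² = (-4.00×10^-3)π(0.0497)² = -3.104×10^-5 C/m.
Applying ∮E·dA = Q_enc/ε₀ with the end caps contributing no flux:
E = 2k|λ_enc|/r = 2(8.99×10^9)(3.104e-5)/(0.0497) = 1.12×10^7 N/C.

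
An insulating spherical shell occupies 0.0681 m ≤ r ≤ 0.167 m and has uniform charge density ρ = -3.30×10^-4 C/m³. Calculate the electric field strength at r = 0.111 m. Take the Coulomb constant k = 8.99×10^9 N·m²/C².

By spherical symmetry E is radial; choose a Gaussian sphere of radius r = 0.111 m (within the shell material, 0.0681 m < r < 0.167 m).
Enclosed charge is the volume from a to r: Q_enc = (4π/3)ρ(r³ − a³) = -1.454×10^-6 C.
By Gauss's law, ∮E·dA = E·4πr² = Q_enc/ε₀.
E = k|Q_enc|/r² = (8.99×10^9)(1.454×10^-6)/(0.111)² = 1.06×10^6 N/C.

E ≈ 1.06e6 N/C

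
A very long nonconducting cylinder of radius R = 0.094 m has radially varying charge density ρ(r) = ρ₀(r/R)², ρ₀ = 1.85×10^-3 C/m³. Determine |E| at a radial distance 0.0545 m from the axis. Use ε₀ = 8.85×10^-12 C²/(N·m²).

E ≈ 9.57×10^5 V/m

Coaxial Gaussian cylinder, radius r = 0.0545 m, length L (r < R).
λ_enc = ∫₀^r ρ(r')·2πr' dr' = (2πρ₀/R²)·r^4/4 = 2.901e-6 C/m.
By Gauss's law (flux through the curved wall only), E·2πrL = λ_enc L/ε₀.
E = |λ_enc|/(2πε₀r) = (2.901e-6)/(2π·8.85×10^-12·0.0545) = 9.57e5 N/C.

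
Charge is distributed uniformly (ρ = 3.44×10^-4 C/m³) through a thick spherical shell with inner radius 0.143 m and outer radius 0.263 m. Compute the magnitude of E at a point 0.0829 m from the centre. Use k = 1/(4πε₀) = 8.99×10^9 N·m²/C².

|E| = 0 V/m

By spherical symmetry E is radial; choose a Gaussian sphere of radius r = 0.0829 m (r < 0.143 m, inside the empty cavity).
No charge is enclosed, so by Gauss's law E·4πr² = 0 ⇒ E = 0.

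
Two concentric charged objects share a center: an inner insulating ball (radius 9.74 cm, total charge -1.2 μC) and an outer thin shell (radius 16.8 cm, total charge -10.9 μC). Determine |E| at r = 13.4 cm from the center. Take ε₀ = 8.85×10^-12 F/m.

Take a concentric spherical Gaussian surface of radius r = 13.4 cm (between the bodies, 9.74 cm < r < 16.8 cm).
Only the inner charge is enclosed; the outer shell contributes nothing inside itself. Q_enc = -1.2 μC = -1.20e-6 C.
Applying ∮E·dA = Q_enc/ε₀ with Φ = E(4πr²):
E = |Q_enc|/(4πε₀r²) = (1.20×10^-6)/(4π·8.85×10^-12·(0.134)²) = 6.01e5 N/C.

|E| = 6.01×10^5 N/C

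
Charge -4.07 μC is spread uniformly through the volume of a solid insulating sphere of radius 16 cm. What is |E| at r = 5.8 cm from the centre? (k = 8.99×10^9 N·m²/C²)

|E| ≈ 5.18×10^5 V/m

By spherical symmetry E is radial; choose a Gaussian sphere of radius r = 5.8 cm (r < R).
For a uniform sphere the enclosed fraction is (r/R)³, so Q_enc = (-4.07 μC)(0.058/0.16)³ = -1.939e-7 C.
Applying ∮E·dA = Q_enc/ε₀ with Φ = E(4πr²):
E = k|Q_enc|/r² = (8.99×10^9)(1.939e-7)/(0.058)² = 5.18×10^5 N/C.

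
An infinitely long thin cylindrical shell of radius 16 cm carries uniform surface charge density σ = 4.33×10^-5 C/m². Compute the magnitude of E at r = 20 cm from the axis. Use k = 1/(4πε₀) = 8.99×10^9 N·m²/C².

Choose a coaxial cylinder of radius r = 20 cm (arbitrary length L) as the Gaussian surface (r > 16 cm).
The whole shell is enclosed: λ_enc = σ·2πR = (4.33×10^-5)·2π·(0.16) = 4.353e-5 C/m.
Since E is radial and uniform over the curved surface, Φ = E·2πrL = Q_enc/ε₀ = λ_enc L/ε₀.
E = 2k|λ_enc|/r = 2(8.99×10^9)(4.353e-5)/(0.2) = 3.91×10^6 N/C.

E = 3.91e6 N/C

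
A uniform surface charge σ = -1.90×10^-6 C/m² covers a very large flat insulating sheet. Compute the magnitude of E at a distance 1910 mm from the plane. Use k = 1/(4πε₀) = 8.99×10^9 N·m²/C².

By planar symmetry E is perpendicular to the sheet and uniform; use a Gaussian pillbox with flat faces of area A on each side of the sheet.
Flux Φ = 2EA and Q_enc = σA, so 2EA = σA/ε₀ ⇒ E = |σ|/(2ε₀), independent of distance.
E = 2πk|σ| = 2π(8.99×10^9)(1.90×10^-6) = 1.07e5 N/C.

E ≈ 1.07×10^5 N/C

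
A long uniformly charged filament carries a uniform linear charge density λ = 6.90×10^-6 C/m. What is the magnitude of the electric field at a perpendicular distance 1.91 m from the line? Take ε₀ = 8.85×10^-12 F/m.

|E| ≈ 6.50×10^4 V/m

Take a coaxial cylindrical Gaussian surface of radius r = 1.91 m and length L.
Q_enc = λL, so λ_enc = 6.90×10^-6 C/m.
By Gauss's law (flux through the curved wall only), E·2πrL = λ_enc L/ε₀.
E = |λ_enc|/(2πε₀r) = (6.90×10^-6)/(2π·8.85×10^-12·1.91) = 6.50e4 N/C.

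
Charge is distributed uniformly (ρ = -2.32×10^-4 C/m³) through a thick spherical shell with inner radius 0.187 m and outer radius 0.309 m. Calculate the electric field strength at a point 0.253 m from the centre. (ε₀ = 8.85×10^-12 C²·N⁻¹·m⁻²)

E = 1.32e6 N/C

Use a concentric Gaussian sphere at r = 0.253 m (within the shell material, 0.187 m < r < 0.309 m).
Enclosed charge is the volume from a to r: Q_enc = (4π/3)ρ(r³ − a³) = -9.383×10^-6 C.
By Gauss's law, ∮E·dA = E·4πr² = Q_enc/ε₀.
E = |Q_enc|/(4πε₀r²) = (9.383×10^-6)/(4π·8.85×10^-12·(0.253)²) = 1.32e6 N/C.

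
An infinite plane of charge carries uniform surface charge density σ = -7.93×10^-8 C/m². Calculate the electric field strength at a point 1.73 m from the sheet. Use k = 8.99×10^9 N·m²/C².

|E| = 4.48×10^3 N/C

Choose a cylindrical pillbox piercing the sheet, end faces (area A) parallel to it.
Flux Φ = 2EA and Q_enc = σA, so 2EA = σA/ε₀ ⇒ E = |σ|/(2ε₀), independent of distance.
E = 2πk|σ| = 2π(8.99×10^9)(7.93×10^-8) = 4.48e3 N/C.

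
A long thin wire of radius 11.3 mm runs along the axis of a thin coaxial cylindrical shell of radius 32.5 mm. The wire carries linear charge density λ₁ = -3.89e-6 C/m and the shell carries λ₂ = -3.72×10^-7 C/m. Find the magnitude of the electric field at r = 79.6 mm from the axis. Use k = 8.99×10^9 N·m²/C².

|E| = 9.63e5 N/C

Take a coaxial cylindrical Gaussian surface of radius r = 79.6 mm and length L (r > 32.5 mm, enclosing both).
λ_enc = λ₁ + λ₂ = (-3.89×10^-6) + (-3.72e-7) = -4.262e-6 C/m.
Gauss's law: E·2πrL = λ_enc L/ε₀.
E = 2k|λ_enc|/r = 2(8.99×10^9)(4.262×10^-6)/(0.0796) = 9.63×10^5 N/C.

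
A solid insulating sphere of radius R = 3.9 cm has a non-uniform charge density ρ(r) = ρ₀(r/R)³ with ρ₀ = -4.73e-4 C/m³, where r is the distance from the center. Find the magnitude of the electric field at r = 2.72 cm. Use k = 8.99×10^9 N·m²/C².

Use a concentric Gaussian sphere at r = 2.72 cm (r < R).
Q_enc = ∫₀^r ρ(r')·4πr'² dr' = (4πρ₀/R³) ∫₀^r r'^5 dr' = 4πρ₀ r^6/(6·R³) = -6.763e-9 C.
By Gauss's law, ∮E·dA = E·4πr² = Q_enc/ε₀.
E = k|Q_enc|/r² = (8.99×10^9)(6.763e-9)/(0.0272)² = 8.22×10^4 N/C.

E ≈ 8.22×10^4 N/C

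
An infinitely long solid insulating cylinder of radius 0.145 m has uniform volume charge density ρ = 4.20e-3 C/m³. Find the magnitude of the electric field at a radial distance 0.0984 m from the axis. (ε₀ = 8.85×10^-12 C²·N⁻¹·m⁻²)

Take a coaxial cylindrical Gaussian surface of radius r = 0.0984 m and length L (r < R).
Charge inside radius r per length L is ρ·πr²·L, so λ_enc = ρπr² = 1.278×10^-4 C/m.
By Gauss's law (flux through the curved wall only), E·2πrL = λ_enc L/ε₀.
E = |λ_enc|/(2πε₀r) = (1.278e-4)/(2π·8.85×10^-12·0.0984) = 2.33×10^7 N/C.

|E| = 2.33×10^7 N/C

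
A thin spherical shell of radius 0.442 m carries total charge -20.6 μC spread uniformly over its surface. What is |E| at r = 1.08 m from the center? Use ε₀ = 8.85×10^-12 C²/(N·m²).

Use a concentric Gaussian sphere at r = 1.08 m (r > 0.442 m).
The entire shell is enclosed: Q_enc = -2.06×10^-5 C.
Since E is radial and uniform over the Gaussian sphere, Φ = E·4πr² = Q_enc/ε₀.
E = |Q_enc|/(4πε₀r²) = (2.06×10^-5)/(4π·8.85×10^-12·(1.08)²) = 1.59×10^5 N/C.

E = 1.59×10^5 N/C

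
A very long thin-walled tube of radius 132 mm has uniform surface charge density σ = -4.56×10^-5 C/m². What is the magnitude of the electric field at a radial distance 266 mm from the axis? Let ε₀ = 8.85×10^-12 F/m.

E = 2.56×10^6 N/C

Coaxial Gaussian cylinder, radius r = 266 mm, length L (r > 132 mm).
The whole shell is enclosed: λ_enc = σ·2πR = (-4.56×10^-5)·2π·(0.132) = -3.782×10^-5 C/m.
Gauss's law: E·2πrL = λ_enc L/ε₀.
E = |λ_enc|/(2πε₀r) = (3.782×10^-5)/(2π·8.85×10^-12·0.266) = 2.56e6 N/C.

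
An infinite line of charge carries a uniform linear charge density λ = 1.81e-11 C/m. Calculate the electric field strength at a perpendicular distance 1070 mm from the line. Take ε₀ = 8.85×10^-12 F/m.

E = 0.304 N/C

Coaxial Gaussian cylinder, radius r = 1070 mm, length L.
Q_enc = λL, so λ_enc = 1.81e-11 C/m.
By Gauss's law (flux through the curved wall only), E·2πrL = λ_enc L/ε₀.
E = |λ_enc|/(2πε₀r) = (1.81×10^-11)/(2π·8.85×10^-12·1.07) = 0.304 N/C.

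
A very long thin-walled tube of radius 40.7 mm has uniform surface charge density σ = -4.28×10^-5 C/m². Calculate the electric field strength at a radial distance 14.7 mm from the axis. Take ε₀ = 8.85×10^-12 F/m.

E = 0 (no enclosed charge)

Take a coaxial cylindrical Gaussian surface of radius r = 14.7 mm and length L (r < 40.7 mm, inside the shell).
No charge is enclosed, so Gauss's law gives E·2πrL = 0 ⇒ E = 0.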